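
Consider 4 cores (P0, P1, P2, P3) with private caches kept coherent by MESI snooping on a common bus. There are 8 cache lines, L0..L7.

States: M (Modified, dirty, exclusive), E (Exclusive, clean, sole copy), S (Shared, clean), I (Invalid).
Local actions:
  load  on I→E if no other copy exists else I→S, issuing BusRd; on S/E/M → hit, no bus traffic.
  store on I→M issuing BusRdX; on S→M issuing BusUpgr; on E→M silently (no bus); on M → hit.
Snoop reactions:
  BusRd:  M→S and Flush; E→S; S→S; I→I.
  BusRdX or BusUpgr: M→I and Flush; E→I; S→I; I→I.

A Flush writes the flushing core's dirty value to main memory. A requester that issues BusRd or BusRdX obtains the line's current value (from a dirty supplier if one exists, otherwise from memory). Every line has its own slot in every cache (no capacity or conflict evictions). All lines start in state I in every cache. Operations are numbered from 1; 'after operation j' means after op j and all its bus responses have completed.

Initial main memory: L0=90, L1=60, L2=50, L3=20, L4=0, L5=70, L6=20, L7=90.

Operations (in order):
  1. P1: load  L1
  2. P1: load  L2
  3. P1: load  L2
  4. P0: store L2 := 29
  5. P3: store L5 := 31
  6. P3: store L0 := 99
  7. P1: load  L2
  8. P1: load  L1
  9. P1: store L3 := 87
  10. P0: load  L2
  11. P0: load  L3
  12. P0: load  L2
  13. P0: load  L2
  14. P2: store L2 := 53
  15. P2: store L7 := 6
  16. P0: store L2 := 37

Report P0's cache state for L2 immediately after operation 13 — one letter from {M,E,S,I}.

state = S

[1] P1: load  L1 | P0:I, P1:E(60), P2:I, P3:I | bus: BusRd
[2] P1: load  L2 | P0:I, P1:E(50), P2:I, P3:I | bus: BusRd
[3] P1: load  L2 | P0:I, P1:E(50), P2:I, P3:I | bus: none
[4] P0: store L2 := 29 | P0:M(29), P1:I, P2:I, P3:I | bus: BusRdX
[5] P3: store L5 := 31 | P0:I, P1:I, P2:I, P3:M(31) | bus: BusRdX
[6] P3: store L0 := 99 | P0:I, P1:I, P2:I, P3:M(99) | bus: BusRdX
[7] P1: load  L2 | P0:S(29), P1:S(29), P2:I, P3:I | bus: BusRd,Flush
[8] P1: load  L1 | P0:I, P1:E(60), P2:I, P3:I | bus: none
[9] P1: store L3 := 87 | P0:I, P1:M(87), P2:I, P3:I | bus: BusRdX
[10] P0: load  L2 | P0:S(29), P1:S(29), P2:I, P3:I | bus: none
[11] P0: load  L3 | P0:S(87), P1:S(87), P2:I, P3:I | bus: BusRd,Flush
[12] P0: load  L2 | P0:S(29), P1:S(29), P2:I, P3:I | bus: none
[13] P0: load  L2 | P0:S(29), P1:S(29), P2:I, P3:I | bus: none
[14] P2: store L2 := 53 | P0:I, P1:I, P2:M(53), P3:I | bus: BusRdX
[15] P2: store L7 := 6 | P0:I, P1:I, P2:M(6), P3:I | bus: BusRdX
[16] P0: store L2 := 37 | P0:M(37), P1:I, P2:I, P3:I | bus: BusRdX,Flush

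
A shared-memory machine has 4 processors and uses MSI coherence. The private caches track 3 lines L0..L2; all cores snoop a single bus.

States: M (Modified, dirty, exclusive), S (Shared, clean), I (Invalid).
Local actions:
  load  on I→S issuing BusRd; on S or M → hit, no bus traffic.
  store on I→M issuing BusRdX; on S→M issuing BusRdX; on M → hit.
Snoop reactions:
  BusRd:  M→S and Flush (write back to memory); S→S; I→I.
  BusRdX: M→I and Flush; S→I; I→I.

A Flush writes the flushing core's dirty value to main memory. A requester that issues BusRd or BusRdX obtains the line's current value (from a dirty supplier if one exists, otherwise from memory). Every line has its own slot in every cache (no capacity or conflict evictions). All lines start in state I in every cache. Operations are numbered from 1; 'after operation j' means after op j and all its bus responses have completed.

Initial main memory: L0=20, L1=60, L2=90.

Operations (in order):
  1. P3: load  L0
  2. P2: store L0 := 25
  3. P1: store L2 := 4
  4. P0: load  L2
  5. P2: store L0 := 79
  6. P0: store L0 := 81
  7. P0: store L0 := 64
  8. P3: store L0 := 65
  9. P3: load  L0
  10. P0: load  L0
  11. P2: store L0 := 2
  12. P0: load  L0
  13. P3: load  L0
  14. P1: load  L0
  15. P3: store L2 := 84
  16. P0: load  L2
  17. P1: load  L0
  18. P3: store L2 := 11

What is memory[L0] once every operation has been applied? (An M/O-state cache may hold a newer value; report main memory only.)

1. P3: load  L0  bus=[BusRd]  L0: P0=I P1=I P2=I P3=S  mem[L0]=20
2. P2: store L0 := 25  bus=[BusRdX]  L0: P0=I P1=I P2=M P3=I  mem[L0]=20
3. P1: store L2 := 4  bus=[BusRdX]  L2: P0=I P1=M P2=I P3=I  mem[L2]=90
4. P0: load  L2  bus=[BusRd,Flush]  L2: P0=S P1=S P2=I P3=I  mem[L2]=4
5. P2: store L0 := 79  bus=[-]  L0: P0=I P1=I P2=M P3=I  mem[L0]=20
6. P0: store L0 := 81  bus=[BusRdX,Flush]  L0: P0=M P1=I P2=I P3=I  mem[L0]=79
7. P0: store L0 := 64  bus=[-]  L0: P0=M P1=I P2=I P3=I  mem[L0]=79
8. P3: store L0 := 65  bus=[BusRdX,Flush]  L0: P0=I P1=I P2=I P3=M  mem[L0]=64
9. P3: load  L0  bus=[-]  L0: P0=I P1=I P2=I P3=M  mem[L0]=64
10. P0: load  L0  bus=[BusRd,Flush]  L0: P0=S P1=I P2=I P3=S  mem[L0]=65
11. P2: store L0 := 2  bus=[BusRdX]  L0: P0=I P1=I P2=M P3=I  mem[L0]=65
12. P0: load  L0  bus=[BusRd,Flush]  L0: P0=S P1=I P2=S P3=I  mem[L0]=2
13. P3: load  L0  bus=[BusRd]  L0: P0=S P1=I P2=S P3=S  mem[L0]=2
14. P1: load  L0  bus=[BusRd]  L0: P0=S P1=S P2=S P3=S  mem[L0]=2
15. P3: store L2 := 84  bus=[BusRdX]  L2: P0=I P1=I P2=I P3=M  mem[L2]=4
16. P0: load  L2  bus=[BusRd,Flush]  L2: P0=S P1=I P2=I P3=S  mem[L2]=84
17. P1: load  L0  bus=[-]  L0: P0=S P1=S P2=S P3=S  mem[L0]=2
18. P3: store L2 := 11  bus=[BusRdX]  L2: P0=I P1=I P2=I P3=M  mem[L2]=84

memory[L0] = 2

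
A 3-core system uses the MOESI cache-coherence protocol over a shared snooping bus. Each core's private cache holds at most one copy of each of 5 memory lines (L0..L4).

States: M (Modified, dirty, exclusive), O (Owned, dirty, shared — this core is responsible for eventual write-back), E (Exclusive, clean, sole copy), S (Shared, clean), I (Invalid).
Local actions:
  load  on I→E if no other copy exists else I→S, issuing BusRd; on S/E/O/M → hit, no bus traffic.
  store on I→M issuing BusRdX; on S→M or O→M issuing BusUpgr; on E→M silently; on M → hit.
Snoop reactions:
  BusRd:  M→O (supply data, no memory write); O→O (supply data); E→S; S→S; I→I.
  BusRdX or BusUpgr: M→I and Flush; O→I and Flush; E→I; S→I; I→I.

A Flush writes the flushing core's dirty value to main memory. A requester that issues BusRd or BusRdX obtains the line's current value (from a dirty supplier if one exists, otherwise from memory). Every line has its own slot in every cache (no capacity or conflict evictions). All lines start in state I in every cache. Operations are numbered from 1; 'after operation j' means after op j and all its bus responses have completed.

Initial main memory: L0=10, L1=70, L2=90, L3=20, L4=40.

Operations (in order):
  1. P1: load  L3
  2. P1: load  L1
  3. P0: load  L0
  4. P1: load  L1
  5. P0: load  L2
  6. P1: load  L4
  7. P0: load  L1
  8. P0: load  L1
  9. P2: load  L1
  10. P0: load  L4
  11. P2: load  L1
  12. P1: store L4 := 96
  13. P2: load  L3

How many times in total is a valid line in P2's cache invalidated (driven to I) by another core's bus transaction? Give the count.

invalidations = 0

1. P1: load  L3  bus=[BusRd]  L3: P0=I P1=E P2=I  mem[L3]=20
2. P1: load  L1  bus=[BusRd]  L1: P0=I P1=E P2=I  mem[L1]=70
3. P0: load  L0  bus=[BusRd]  L0: P0=E P1=I P2=I  mem[L0]=10
4. P1: load  L1  bus=[-]  L1: P0=I P1=E P2=I  mem[L1]=70
5. P0: load  L2  bus=[BusRd]  L2: P0=E P1=I P2=I  mem[L2]=90
6. P1: load  L4  bus=[BusRd]  L4: P0=I P1=E P2=I  mem[L4]=40
7. P0: load  L1  bus=[BusRd]  L1: P0=S P1=S P2=I  mem[L1]=70
8. P0: load  L1  bus=[-]  L1: P0=S P1=S P2=I  mem[L1]=70
9. P2: load  L1  bus=[BusRd]  L1: P0=S P1=S P2=S  mem[L1]=70
10. P0: load  L4  bus=[BusRd]  L4: P0=S P1=S P2=I  mem[L4]=40
11. P2: load  L1  bus=[-]  L1: P0=S P1=S P2=S  mem[L1]=70
12. P1: store L4 := 96  bus=[BusUpgr]  L4: P0=I P1=M P2=I  mem[L4]=40
13. P2: load  L3  bus=[BusRd]  L3: P0=I P1=S P2=S  mem[L3]=20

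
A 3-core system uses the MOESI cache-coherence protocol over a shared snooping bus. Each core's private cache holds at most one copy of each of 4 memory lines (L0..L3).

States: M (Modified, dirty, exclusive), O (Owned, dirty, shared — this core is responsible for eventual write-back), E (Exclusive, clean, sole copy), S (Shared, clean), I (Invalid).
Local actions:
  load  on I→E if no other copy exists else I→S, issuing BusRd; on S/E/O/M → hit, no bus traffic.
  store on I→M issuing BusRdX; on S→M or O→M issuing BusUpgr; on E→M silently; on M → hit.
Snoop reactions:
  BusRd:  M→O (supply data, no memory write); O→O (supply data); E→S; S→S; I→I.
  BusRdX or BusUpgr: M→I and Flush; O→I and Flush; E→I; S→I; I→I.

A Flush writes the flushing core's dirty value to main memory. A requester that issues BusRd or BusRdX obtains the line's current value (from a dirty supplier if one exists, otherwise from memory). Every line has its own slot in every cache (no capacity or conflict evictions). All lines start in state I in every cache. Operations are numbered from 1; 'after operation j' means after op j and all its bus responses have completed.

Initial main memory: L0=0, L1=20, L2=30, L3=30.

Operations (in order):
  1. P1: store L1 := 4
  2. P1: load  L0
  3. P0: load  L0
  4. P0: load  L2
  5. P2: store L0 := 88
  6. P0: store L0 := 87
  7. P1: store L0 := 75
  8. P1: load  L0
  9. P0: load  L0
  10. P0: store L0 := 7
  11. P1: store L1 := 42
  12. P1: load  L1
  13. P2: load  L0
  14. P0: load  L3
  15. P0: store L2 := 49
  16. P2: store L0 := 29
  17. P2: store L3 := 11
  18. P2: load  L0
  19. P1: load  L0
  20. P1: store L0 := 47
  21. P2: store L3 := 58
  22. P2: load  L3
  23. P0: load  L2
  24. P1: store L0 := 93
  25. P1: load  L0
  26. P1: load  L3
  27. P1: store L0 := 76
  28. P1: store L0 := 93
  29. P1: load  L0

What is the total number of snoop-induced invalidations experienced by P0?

invalidations = 4

  op1 P1: store L1 := 4 → I/M/I on L1; bus BusRdX; mem=20
  op2 P1: load  L0 → I/E/I on L0; bus BusRd; mem=0
  op3 P0: load  L0 → S/S/I on L0; bus BusRd; mem=0
  op4 P0: load  L2 → E/I/I on L2; bus BusRd; mem=30
  op5 P2: store L0 := 88 → I/I/M on L0; bus BusRdX; mem=0
  op6 P0: store L0 := 87 → M/I/I on L0; bus BusRdX Flush; mem=88
  op7 P1: store L0 := 75 → I/M/I on L0; bus BusRdX Flush; mem=87
  op8 P1: load  L0 → I/M/I on L0; bus (none); mem=87
  op9 P0: load  L0 → S/O/I on L0; bus BusRd; mem=87
  op10 P0: store L0 := 7 → M/I/I on L0; bus BusUpgr Flush; mem=75
  op11 P1: store L1 := 42 → I/M/I on L1; bus (none); mem=20
  op12 P1: load  L1 → I/M/I on L1; bus (none); mem=20
  op13 P2: load  L0 → O/I/S on L0; bus BusRd; mem=75
  op14 P0: load  L3 → E/I/I on L3; bus BusRd; mem=30
  op15 P0: store L2 := 49 → M/I/I on L2; bus (none); mem=30
  op16 P2: store L0 := 29 → I/I/M on L0; bus BusUpgr Flush; mem=7
  op17 P2: store L3 := 11 → I/I/M on L3; bus BusRdX; mem=30
  op18 P2: load  L0 → I/I/M on L0; bus (none); mem=7
  op19 P1: load  L0 → I/S/O on L0; bus BusRd; mem=7
  op20 P1: store L0 := 47 → I/M/I on L0; bus BusUpgr Flush; mem=29
  op21 P2: store L3 := 58 → I/I/M on L3; bus (none); mem=30
  op22 P2: load  L3 → I/I/M on L3; bus (none); mem=30
  op23 P0: load  L2 → M/I/I on L2; bus (none); mem=30
  op24 P1: store L0 := 93 → I/M/I on L0; bus (none); mem=29
  op25 P1: load  L0 → I/M/I on L0; bus (none); mem=29
  op26 P1: load  L3 → I/S/O on L3; bus BusRd; mem=30
  op27 P1: store L0 := 76 → I/M/I on L0; bus (none); mem=29
  op28 P1: store L0 := 93 → I/M/I on L0; bus (none); mem=29
  op29 P1: load  L0 → I/M/I on L0; bus (none); mem=29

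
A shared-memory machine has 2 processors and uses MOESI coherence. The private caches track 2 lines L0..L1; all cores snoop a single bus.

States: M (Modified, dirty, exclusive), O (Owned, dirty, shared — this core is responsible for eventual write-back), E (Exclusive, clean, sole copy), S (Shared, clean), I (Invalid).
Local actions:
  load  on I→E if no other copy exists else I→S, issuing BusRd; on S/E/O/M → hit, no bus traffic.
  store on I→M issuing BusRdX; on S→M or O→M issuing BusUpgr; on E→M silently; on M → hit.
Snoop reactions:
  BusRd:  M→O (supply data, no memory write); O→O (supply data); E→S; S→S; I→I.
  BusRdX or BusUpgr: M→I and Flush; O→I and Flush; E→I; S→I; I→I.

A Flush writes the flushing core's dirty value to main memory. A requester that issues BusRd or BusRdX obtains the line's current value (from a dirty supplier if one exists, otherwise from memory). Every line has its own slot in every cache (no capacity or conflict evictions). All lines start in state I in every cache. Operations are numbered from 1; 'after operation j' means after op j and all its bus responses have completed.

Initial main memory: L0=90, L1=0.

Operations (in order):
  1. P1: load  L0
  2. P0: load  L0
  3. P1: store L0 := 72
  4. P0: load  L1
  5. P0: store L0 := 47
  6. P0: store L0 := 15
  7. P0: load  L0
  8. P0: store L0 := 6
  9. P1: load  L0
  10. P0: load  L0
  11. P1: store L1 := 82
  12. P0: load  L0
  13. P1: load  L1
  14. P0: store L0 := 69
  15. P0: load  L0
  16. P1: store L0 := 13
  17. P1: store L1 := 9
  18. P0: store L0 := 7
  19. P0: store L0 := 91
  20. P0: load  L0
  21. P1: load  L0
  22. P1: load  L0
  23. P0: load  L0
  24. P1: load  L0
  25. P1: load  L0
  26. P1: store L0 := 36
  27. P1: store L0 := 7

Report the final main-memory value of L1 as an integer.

  op1 P1: load  L0 → I/E on L0; bus BusRd; mem=90
  op2 P0: load  L0 → S/S on L0; bus BusRd; mem=90
  op3 P1: store L0 := 72 → I/M on L0; bus BusUpgr; mem=90
  op4 P0: load  L1 → E/I on L1; bus BusRd; mem=0
  op5 P0: store L0 := 47 → M/I on L0; bus BusRdX Flush; mem=72
  op6 P0: store L0 := 15 → M/I on L0; bus (none); mem=72
  op7 P0: load  L0 → M/I on L0; bus (none); mem=72
  op8 P0: store L0 := 6 → M/I on L0; bus (none); mem=72
  op9 P1: load  L0 → O/S on L0; bus BusRd; mem=72
  op10 P0: load  L0 → O/S on L0; bus (none); mem=72
  op11 P1: store L1 := 82 → I/M on L1; bus BusRdX; mem=0
  op12 P0: load  L0 → O/S on L0; bus (none); mem=72
  op13 P1: load  L1 → I/M on L1; bus (none); mem=0
  op14 P0: store L0 := 69 → M/I on L0; bus BusUpgr; mem=72
  op15 P0: load  L0 → M/I on L0; bus (none); mem=72
  op16 P1: store L0 := 13 → I/M on L0; bus BusRdX Flush; mem=69
  op17 P1: store L1 := 9 → I/M on L1; bus (none); mem=0
  op18 P0: store L0 := 7 → M/I on L0; bus BusRdX Flush; mem=13
  op19 P0: store L0 := 91 → M/I on L0; bus (none); mem=13
  op20 P0: load  L0 → M/I on L0; bus (none); mem=13
  op21 P1: load  L0 → O/S on L0; bus BusRd; mem=13
  op22 P1: load  L0 → O/S on L0; bus (none); mem=13
  op23 P0: load  L0 → O/S on L0; bus (none); mem=13
  op24 P1: load  L0 → O/S on L0; bus (none); mem=13
  op25 P1: load  L0 → O/S on L0; bus (none); mem=13
  op26 P1: store L0 := 36 → I/M on L0; bus BusUpgr Flush; mem=91
  op27 P1: store L0 := 7 → I/M on L0; bus (none); mem=91

memory[L1] = 0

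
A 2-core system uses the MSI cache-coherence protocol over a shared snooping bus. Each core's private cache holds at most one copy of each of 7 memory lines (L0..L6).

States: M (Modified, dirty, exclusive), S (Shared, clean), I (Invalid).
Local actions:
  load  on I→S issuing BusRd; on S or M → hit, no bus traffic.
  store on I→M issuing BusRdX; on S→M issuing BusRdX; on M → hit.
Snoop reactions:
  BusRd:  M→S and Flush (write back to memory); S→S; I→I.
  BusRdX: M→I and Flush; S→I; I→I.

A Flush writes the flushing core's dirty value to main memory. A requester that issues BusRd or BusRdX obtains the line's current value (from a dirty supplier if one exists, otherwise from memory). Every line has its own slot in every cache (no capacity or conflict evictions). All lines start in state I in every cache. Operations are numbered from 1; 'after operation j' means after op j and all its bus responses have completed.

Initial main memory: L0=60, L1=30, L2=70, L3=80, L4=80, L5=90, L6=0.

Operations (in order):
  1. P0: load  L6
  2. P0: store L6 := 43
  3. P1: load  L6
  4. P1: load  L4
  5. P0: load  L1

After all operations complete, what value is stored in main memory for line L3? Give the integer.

  op1 P0: load  L6 → S/I on L6; bus BusRd; mem=0
  op2 P0: store L6 := 43 → M/I on L6; bus BusRdX; mem=0
  op3 P1: load  L6 → S/S on L6; bus BusRd Flush; mem=43
  op4 P1: load  L4 → I/S on L4; bus BusRd; mem=80
  op5 P0: load  L1 → S/I on L1; bus BusRd; mem=30

memory[L3] = 80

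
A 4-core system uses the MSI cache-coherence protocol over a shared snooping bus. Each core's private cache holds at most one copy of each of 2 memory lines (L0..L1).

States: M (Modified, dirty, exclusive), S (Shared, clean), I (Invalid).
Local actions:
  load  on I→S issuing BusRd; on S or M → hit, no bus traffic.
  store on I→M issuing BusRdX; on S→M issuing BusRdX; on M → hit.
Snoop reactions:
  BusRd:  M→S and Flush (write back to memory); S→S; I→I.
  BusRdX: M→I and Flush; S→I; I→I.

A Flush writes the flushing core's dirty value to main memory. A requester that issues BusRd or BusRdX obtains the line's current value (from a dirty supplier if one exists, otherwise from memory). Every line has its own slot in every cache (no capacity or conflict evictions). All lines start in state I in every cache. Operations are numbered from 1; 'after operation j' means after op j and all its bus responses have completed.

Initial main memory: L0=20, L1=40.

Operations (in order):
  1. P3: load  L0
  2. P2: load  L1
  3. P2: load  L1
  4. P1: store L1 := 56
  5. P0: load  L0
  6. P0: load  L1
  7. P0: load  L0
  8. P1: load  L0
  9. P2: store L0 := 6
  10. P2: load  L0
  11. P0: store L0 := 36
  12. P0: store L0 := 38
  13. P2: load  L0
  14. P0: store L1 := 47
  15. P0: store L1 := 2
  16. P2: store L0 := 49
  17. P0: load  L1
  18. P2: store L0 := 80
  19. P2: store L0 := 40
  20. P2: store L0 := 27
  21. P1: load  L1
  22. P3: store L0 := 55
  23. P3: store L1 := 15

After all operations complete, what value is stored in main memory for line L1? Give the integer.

memory[L1] = 2

[1] P3: load  L0 | P0:I, P1:I, P2:I, P3:S(20) | bus: BusRd
[2] P2: load  L1 | P0:I, P1:I, P2:S(40), P3:I | bus: BusRd
[3] P2: load  L1 | P0:I, P1:I, P2:S(40), P3:I | bus: none
[4] P1: store L1 := 56 | P0:I, P1:M(56), P2:I, P3:I | bus: BusRdX
[5] P0: load  L0 | P0:S(20), P1:I, P2:I, P3:S(20) | bus: BusRd
[6] P0: load  L1 | P0:S(56), P1:S(56), P2:I, P3:I | bus: BusRd,Flush
[7] P0: load  L0 | P0:S(20), P1:I, P2:I, P3:S(20) | bus: none
[8] P1: load  L0 | P0:S(20), P1:S(20), P2:I, P3:S(20) | bus: BusRd
[9] P2: store L0 := 6 | P0:I, P1:I, P2:M(6), P3:I | bus: BusRdX
[10] P2: load  L0 | P0:I, P1:I, P2:M(6), P3:I | bus: none
[11] P0: store L0 := 36 | P0:M(36), P1:I, P2:I, P3:I | bus: BusRdX,Flush
[12] P0: store L0 := 38 | P0:M(38), P1:I, P2:I, P3:I | bus: none
[13] P2: load  L0 | P0:S(38), P1:I, P2:S(38), P3:I | bus: BusRd,Flush
[14] P0: store L1 := 47 | P0:M(47), P1:I, P2:I, P3:I | bus: BusRdX
[15] P0: store L1 := 2 | P0:M(2), P1:I, P2:I, P3:I | bus: none
[16] P2: store L0 := 49 | P0:I, P1:I, P2:M(49), P3:I | bus: BusRdX
[17] P0: load  L1 | P0:M(2), P1:I, P2:I, P3:I | bus: none
[18] P2: store L0 := 80 | P0:I, P1:I, P2:M(80), P3:I | bus: none
[19] P2: store L0 := 40 | P0:I, P1:I, P2:M(40), P3:I | bus: none
[20] P2: store L0 := 27 | P0:I, P1:I, P2:M(27), P3:I | bus: none
[21] P1: load  L1 | P0:S(2), P1:S(2), P2:I, P3:I | bus: BusRd,Flush
[22] P3: store L0 := 55 | P0:I, P1:I, P2:I, P3:M(55) | bus: BusRdX,Flush
[23] P3: store L1 := 15 | P0:I, P1:I, P2:I, P3:M(15) | bus: BusRdX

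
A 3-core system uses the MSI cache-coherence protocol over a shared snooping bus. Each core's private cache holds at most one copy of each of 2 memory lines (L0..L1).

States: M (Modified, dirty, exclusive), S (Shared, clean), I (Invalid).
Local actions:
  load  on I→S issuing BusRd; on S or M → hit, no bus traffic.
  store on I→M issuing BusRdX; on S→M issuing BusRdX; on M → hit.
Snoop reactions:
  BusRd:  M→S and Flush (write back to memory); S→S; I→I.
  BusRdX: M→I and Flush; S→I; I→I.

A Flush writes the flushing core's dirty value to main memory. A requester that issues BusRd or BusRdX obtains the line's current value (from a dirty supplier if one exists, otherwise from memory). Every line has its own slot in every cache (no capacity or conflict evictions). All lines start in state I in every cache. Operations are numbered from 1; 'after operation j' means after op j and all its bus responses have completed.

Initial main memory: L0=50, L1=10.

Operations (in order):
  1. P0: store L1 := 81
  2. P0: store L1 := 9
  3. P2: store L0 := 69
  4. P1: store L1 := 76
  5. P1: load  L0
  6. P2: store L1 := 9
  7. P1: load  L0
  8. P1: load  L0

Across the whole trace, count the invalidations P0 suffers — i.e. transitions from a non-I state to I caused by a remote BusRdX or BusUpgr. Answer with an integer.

invalidations = 1

[1] P0: store L1 := 81 | P0:M(81), P1:I, P2:I | bus: BusRdX
[2] P0: store L1 := 9 | P0:M(9), P1:I, P2:I | bus: none
[3] P2: store L0 := 69 | P0:I, P1:I, P2:M(69) | bus: BusRdX
[4] P1: store L1 := 76 | P0:I, P1:M(76), P2:I | bus: BusRdX,Flush
[5] P1: load  L0 | P0:I, P1:S(69), P2:S(69) | bus: BusRd,Flush
[6] P2: store L1 := 9 | P0:I, P1:I, P2:M(9) | bus: BusRdX,Flush
[7] P1: load  L0 | P0:I, P1:S(69), P2:S(69) | bus: none
[8] P1: load  L0 | P0:I, P1:S(69), P2:S(69) | bus: none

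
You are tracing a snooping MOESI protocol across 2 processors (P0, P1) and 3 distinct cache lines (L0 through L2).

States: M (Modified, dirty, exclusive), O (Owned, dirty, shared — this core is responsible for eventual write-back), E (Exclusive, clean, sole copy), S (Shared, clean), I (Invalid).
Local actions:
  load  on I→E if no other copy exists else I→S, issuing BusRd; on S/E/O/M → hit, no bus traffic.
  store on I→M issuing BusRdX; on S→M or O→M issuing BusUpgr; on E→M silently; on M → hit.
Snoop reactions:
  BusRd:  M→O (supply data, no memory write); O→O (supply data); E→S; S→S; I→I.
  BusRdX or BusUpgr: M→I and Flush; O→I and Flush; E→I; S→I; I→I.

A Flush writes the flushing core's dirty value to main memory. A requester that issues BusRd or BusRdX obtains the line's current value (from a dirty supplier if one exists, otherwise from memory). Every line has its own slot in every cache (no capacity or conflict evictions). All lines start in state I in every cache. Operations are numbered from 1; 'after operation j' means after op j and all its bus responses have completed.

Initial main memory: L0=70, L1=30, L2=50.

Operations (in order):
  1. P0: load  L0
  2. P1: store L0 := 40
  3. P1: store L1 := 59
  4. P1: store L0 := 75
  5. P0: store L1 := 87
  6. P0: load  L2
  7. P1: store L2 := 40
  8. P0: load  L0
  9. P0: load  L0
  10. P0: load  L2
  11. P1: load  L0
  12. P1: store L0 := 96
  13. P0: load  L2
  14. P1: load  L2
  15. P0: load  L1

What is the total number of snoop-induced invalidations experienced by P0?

step 1: P0: load  L0  ⟶  EI  (L0)  txn=BusRd  M[L0]=70
step 2: P1: store L0 := 40  ⟶  IM  (L0)  txn=BusRdX  M[L0]=70
step 3: P1: store L1 := 59  ⟶  IM  (L1)  txn=BusRdX  M[L1]=30
step 4: P1: store L0 := 75  ⟶  IM  (L0)  txn=∅  M[L0]=70
step 5: P0: store L1 := 87  ⟶  MI  (L1)  txn=BusRdX+Flush  M[L1]=59
step 6: P0: load  L2  ⟶  EI  (L2)  txn=BusRd  M[L2]=50
step 7: P1: store L2 := 40  ⟶  IM  (L2)  txn=BusRdX  M[L2]=50
step 8: P0: load  L0  ⟶  SO  (L0)  txn=BusRd  M[L0]=70
step 9: P0: load  L0  ⟶  SO  (L0)  txn=∅  M[L0]=70
step 10: P0: load  L2  ⟶  SO  (L2)  txn=BusRd  M[L2]=50
step 11: P1: load  L0  ⟶  SO  (L0)  txn=∅  M[L0]=70
step 12: P1: store L0 := 96  ⟶  IM  (L0)  txn=BusUpgr  M[L0]=70
step 13: P0: load  L2  ⟶  SO  (L2)  txn=∅  M[L2]=50
step 14: P1: load  L2  ⟶  SO  (L2)  txn=∅  M[L2]=50
step 15: P0: load  L1  ⟶  MI  (L1)  txn=∅  M[L1]=59

invalidations = 3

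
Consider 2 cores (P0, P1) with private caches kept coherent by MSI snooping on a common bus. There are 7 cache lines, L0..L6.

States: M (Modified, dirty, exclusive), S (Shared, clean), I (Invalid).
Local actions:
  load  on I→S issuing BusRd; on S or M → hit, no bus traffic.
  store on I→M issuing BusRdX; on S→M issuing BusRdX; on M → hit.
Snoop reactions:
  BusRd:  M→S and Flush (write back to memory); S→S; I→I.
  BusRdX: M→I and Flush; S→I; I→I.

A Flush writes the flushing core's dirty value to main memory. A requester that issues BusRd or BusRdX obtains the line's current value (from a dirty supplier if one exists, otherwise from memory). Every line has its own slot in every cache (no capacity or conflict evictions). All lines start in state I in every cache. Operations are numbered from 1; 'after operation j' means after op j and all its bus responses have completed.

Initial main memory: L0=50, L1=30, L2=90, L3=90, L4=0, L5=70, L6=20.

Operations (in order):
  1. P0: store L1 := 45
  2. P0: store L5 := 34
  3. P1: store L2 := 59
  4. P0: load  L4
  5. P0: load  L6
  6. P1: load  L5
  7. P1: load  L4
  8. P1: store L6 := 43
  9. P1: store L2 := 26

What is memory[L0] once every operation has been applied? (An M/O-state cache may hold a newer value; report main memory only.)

  op1 P0: store L1 := 45 → M/I on L1; bus BusRdX; mem=30
  op2 P0: store L5 := 34 → M/I on L5; bus BusRdX; mem=70
  op3 P1: store L2 := 59 → I/M on L2; bus BusRdX; mem=90
  op4 P0: load  L4 → S/I on L4; bus BusRd; mem=0
  op5 P0: load  L6 → S/I on L6; bus BusRd; mem=20
  op6 P1: load  L5 → S/S on L5; bus BusRd Flush; mem=34
  op7 P1: load  L4 → S/S on L4; bus BusRd; mem=0
  op8 P1: store L6 := 43 → I/M on L6; bus BusRdX; mem=20
  op9 P1: store L2 := 26 → I/M on L2; bus (none); mem=90

memory[L0] = 50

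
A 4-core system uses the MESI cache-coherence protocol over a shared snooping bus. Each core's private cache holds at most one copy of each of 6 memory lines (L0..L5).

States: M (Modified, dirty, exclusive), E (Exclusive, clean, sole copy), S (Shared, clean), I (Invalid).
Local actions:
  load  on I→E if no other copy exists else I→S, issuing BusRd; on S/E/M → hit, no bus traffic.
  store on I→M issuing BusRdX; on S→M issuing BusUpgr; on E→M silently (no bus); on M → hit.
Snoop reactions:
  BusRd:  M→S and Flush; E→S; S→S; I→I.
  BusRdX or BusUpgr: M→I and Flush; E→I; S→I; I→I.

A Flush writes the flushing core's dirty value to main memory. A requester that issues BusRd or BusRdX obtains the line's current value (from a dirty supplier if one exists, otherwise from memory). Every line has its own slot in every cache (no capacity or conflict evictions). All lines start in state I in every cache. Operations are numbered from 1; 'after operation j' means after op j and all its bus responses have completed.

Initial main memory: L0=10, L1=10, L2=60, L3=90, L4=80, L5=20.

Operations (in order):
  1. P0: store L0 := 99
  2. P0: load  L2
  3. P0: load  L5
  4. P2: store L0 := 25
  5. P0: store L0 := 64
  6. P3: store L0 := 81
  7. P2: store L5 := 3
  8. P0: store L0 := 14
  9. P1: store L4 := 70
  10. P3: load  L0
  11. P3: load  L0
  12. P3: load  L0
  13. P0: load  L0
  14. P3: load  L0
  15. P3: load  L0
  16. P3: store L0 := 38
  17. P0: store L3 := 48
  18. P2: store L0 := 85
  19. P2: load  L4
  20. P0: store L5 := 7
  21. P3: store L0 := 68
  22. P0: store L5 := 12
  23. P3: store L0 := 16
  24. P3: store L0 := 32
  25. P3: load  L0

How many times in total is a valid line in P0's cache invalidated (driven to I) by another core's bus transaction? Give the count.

invalidations = 4

  op1 P0: store L0 := 99 → M/I/I/I on L0; bus BusRdX; mem=10
  op2 P0: load  L2 → E/I/I/I on L2; bus BusRd; mem=60
  op3 P0: load  L5 → E/I/I/I on L5; bus BusRd; mem=20
  op4 P2: store L0 := 25 → I/I/M/I on L0; bus BusRdX Flush; mem=99
  op5 P0: store L0 := 64 → M/I/I/I on L0; bus BusRdX Flush; mem=25
  op6 P3: store L0 := 81 → I/I/I/M on L0; bus BusRdX Flush; mem=64
  op7 P2: store L5 := 3 → I/I/M/I on L5; bus BusRdX; mem=20
  op8 P0: store L0 := 14 → M/I/I/I on L0; bus BusRdX Flush; mem=81
  op9 P1: store L4 := 70 → I/M/I/I on L4; bus BusRdX; mem=80
  op10 P3: load  L0 → S/I/I/S on L0; bus BusRd Flush; mem=14
  op11 P3: load  L0 → S/I/I/S on L0; bus (none); mem=14
  op12 P3: load  L0 → S/I/I/S on L0; bus (none); mem=14
  op13 P0: load  L0 → S/I/I/S on L0; bus (none); mem=14
  op14 P3: load  L0 → S/I/I/S on L0; bus (none); mem=14
  op15 P3: load  L0 → S/I/I/S on L0; bus (none); mem=14
  op16 P3: store L0 := 38 → I/I/I/M on L0; bus BusUpgr; mem=14
  op17 P0: store L3 := 48 → M/I/I/I on L3; bus BusRdX; mem=90
  op18 P2: store L0 := 85 → I/I/M/I on L0; bus BusRdX Flush; mem=38
  op19 P2: load  L4 → I/S/S/I on L4; bus BusRd Flush; mem=70
  op20 P0: store L5 := 7 → M/I/I/I on L5; bus BusRdX Flush; mem=3
  op21 P3: store L0 := 68 → I/I/I/M on L0; bus BusRdX Flush; mem=85
  op22 P0: store L5 := 12 → M/I/I/I on L5; bus (none); mem=3
  op23 P3: store L0 := 16 → I/I/I/M on L0; bus (none); mem=85
  op24 P3: store L0 := 32 → I/I/I/M on L0; bus (none); mem=85
  op25 P3: load  L0 → I/I/I/M on L0; bus (none); mem=85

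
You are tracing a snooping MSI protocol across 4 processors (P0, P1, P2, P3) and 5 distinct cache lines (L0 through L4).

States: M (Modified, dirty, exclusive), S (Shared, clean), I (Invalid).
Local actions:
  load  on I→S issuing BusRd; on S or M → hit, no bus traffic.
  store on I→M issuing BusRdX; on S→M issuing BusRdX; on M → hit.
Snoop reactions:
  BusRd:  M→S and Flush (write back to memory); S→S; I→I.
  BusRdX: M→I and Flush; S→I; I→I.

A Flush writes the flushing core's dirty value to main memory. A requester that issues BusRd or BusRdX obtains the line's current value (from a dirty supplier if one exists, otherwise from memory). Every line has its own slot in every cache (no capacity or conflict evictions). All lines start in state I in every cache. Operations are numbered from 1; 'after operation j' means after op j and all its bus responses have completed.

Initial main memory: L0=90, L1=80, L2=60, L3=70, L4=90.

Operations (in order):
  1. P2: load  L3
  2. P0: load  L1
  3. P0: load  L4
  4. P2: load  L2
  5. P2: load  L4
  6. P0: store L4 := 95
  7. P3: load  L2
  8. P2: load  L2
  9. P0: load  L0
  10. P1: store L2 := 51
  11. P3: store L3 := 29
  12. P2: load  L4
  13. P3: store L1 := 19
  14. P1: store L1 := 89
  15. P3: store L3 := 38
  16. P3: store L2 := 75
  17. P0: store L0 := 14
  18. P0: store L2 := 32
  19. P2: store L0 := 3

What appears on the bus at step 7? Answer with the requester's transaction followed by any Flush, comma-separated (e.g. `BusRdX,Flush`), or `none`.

bus = BusRd

step 1: P2: load  L3  ⟶  IISI  (L3)  txn=BusRd  M[L3]=70
step 2: P0: load  L1  ⟶  SIII  (L1)  txn=BusRd  M[L1]=80
step 3: P0: load  L4  ⟶  SIII  (L4)  txn=BusRd  M[L4]=90
step 4: P2: load  L2  ⟶  IISI  (L2)  txn=BusRd  M[L2]=60
step 5: P2: load  L4  ⟶  SISI  (L4)  txn=BusRd  M[L4]=90
step 6: P0: store L4 := 95  ⟶  MIII  (L4)  txn=BusRdX  M[L4]=90
step 7: P3: load  L2  ⟶  IISS  (L2)  txn=BusRd  M[L2]=60
step 8: P2: load  L2  ⟶  IISS  (L2)  txn=∅  M[L2]=60
step 9: P0: load  L0  ⟶  SIII  (L0)  txn=BusRd  M[L0]=90
step 10: P1: store L2 := 51  ⟶  IMII  (L2)  txn=BusRdX  M[L2]=60
step 11: P3: store L3 := 29  ⟶  IIIM  (L3)  txn=BusRdX  M[L3]=70
step 12: P2: load  L4  ⟶  SISI  (L4)  txn=BusRd+Flush  M[L4]=95
step 13: P3: store L1 := 19  ⟶  IIIM  (L1)  txn=BusRdX  M[L1]=80
step 14: P1: store L1 := 89  ⟶  IMII  (L1)  txn=BusRdX+Flush  M[L1]=19
step 15: P3: store L3 := 38  ⟶  IIIM  (L3)  txn=∅  M[L3]=70
step 16: P3: store L2 := 75  ⟶  IIIM  (L2)  txn=BusRdX+Flush  M[L2]=51
step 17: P0: store L0 := 14  ⟶  MIII  (L0)  txn=BusRdX  M[L0]=90
step 18: P0: store L2 := 32  ⟶  MIII  (L2)  txn=BusRdX+Flush  M[L2]=75
step 19: P2: store L0 := 3  ⟶  IIMI  (L0)  txn=BusRdX+Flush  M[L0]=14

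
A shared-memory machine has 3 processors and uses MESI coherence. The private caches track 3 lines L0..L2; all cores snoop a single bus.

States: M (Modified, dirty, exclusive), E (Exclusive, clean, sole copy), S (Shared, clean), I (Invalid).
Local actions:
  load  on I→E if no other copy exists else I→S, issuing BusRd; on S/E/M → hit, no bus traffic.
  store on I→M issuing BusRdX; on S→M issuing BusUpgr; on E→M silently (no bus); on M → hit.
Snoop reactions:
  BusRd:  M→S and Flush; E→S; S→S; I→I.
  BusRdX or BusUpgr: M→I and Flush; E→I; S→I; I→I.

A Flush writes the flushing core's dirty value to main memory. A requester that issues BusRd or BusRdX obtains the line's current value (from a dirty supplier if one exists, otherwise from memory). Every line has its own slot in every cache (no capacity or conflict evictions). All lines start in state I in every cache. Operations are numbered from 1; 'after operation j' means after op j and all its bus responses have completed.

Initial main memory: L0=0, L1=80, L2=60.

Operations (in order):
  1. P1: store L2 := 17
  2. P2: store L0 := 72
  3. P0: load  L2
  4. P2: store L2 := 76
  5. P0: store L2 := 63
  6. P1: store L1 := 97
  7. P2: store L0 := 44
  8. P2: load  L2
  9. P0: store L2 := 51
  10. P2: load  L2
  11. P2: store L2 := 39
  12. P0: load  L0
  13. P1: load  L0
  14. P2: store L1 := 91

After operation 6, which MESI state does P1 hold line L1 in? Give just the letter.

  op1 P1: store L2 := 17 → I/M/I on L2; bus BusRdX; mem=60
  op2 P2: store L0 := 72 → I/I/M on L0; bus BusRdX; mem=0
  op3 P0: load  L2 → S/S/I on L2; bus BusRd Flush; mem=17
  op4 P2: store L2 := 76 → I/I/M on L2; bus BusRdX; mem=17
  op5 P0: store L2 := 63 → M/I/I on L2; bus BusRdX Flush; mem=76
  op6 P1: store L1 := 97 → I/M/I on L1; bus BusRdX; mem=80
  op7 P2: store L0 := 44 → I/I/M on L0; bus (none); mem=0
  op8 P2: load  L2 → S/I/S on L2; bus BusRd Flush; mem=63
  op9 P0: store L2 := 51 → M/I/I on L2; bus BusUpgr; mem=63
  op10 P2: load  L2 → S/I/S on L2; bus BusRd Flush; mem=51
  op11 P2: store L2 := 39 → I/I/M on L2; bus BusUpgr; mem=51
  op12 P0: load  L0 → S/I/S on L0; bus BusRd Flush; mem=44
  op13 P1: load  L0 → S/S/S on L0; bus BusRd; mem=44
  op14 P2: store L1 := 91 → I/I/M on L1; bus BusRdX Flush; mem=97

state = M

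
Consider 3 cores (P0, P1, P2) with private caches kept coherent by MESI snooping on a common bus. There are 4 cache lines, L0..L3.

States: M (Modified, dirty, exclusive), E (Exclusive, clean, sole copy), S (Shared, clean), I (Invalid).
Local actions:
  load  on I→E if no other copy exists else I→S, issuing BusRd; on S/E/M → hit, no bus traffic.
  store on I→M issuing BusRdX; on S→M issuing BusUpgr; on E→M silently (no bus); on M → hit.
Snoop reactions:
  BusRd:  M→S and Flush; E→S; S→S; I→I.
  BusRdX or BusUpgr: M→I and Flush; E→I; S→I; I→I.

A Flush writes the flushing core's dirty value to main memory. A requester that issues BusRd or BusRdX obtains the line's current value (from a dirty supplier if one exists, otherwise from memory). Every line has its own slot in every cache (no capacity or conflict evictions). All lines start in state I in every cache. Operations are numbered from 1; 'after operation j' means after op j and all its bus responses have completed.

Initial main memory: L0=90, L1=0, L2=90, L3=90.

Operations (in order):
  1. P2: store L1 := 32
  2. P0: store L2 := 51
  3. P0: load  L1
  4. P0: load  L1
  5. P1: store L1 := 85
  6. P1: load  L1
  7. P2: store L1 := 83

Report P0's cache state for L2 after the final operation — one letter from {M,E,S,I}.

state = M

  op1 P2: store L1 := 32 → I/I/M on L1; bus BusRdX; mem=0
  op2 P0: store L2 := 51 → M/I/I on L2; bus BusRdX; mem=90
  op3 P0: load  L1 → S/I/S on L1; bus BusRd Flush; mem=32
  op4 P0: load  L1 → S/I/S on L1; bus (none); mem=32
  op5 P1: store L1 := 85 → I/M/I on L1; bus BusRdX; mem=32
  op6 P1: load  L1 → I/M/I on L1; bus (none); mem=32
  op7 P2: store L1 := 83 → I/I/M on L1; bus BusRdX Flush; mem=85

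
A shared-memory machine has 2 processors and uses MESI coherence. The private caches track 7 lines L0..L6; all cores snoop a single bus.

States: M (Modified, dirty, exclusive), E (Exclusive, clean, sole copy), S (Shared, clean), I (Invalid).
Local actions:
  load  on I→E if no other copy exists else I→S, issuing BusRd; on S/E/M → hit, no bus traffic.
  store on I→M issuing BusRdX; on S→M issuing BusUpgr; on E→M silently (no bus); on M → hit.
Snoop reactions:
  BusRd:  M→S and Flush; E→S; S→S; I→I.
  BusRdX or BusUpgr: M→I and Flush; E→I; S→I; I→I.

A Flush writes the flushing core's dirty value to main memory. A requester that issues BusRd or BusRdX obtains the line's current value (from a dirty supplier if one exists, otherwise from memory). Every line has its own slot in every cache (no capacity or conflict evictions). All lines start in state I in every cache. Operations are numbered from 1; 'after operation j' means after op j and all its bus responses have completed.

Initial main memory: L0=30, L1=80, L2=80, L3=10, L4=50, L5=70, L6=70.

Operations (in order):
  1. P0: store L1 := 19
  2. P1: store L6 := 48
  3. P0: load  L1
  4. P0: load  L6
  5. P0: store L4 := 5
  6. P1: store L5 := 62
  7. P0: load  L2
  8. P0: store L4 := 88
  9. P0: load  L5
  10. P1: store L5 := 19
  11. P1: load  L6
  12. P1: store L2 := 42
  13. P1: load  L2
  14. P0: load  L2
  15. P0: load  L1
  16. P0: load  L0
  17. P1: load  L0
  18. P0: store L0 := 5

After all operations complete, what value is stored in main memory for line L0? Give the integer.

memory[L0] = 30

[1] P0: store L1 := 19 | P0:M(19), P1:I | bus: BusRdX
[2] P1: store L6 := 48 | P0:I, P1:M(48) | bus: BusRdX
[3] P0: load  L1 | P0:M(19), P1:I | bus: none
[4] P0: load  L6 | P0:S(48), P1:S(48) | bus: BusRd,Flush
[5] P0: store L4 := 5 | P0:M(5), P1:I | bus: BusRdX
[6] P1: store L5 := 62 | P0:I, P1:M(62) | bus: BusRdX
[7] P0: load  L2 | P0:E(80), P1:I | bus: BusRd
[8] P0: store L4 := 88 | P0:M(88), P1:I | bus: none
[9] P0: load  L5 | P0:S(62), P1:S(62) | bus: BusRd,Flush
[10] P1: store L5 := 19 | P0:I, P1:M(19) | bus: BusUpgr
[11] P1: load  L6 | P0:S(48), P1:S(48) | bus: none
[12] P1: store L2 := 42 | P0:I, P1:M(42) | bus: BusRdX
[13] P1: load  L2 | P0:I, P1:M(42) | bus: none
[14] P0: load  L2 | P0:S(42), P1:S(42) | bus: BusRd,Flush
[15] P0: load  L1 | P0:M(19), P1:I | bus: none
[16] P0: load  L0 | P0:E(30), P1:I | bus: BusRd
[17] P1: load  L0 | P0:S(30), P1:S(30) | bus: BusRd
[18] P0: store L0 := 5 | P0:M(5), P1:I | bus: BusUpgr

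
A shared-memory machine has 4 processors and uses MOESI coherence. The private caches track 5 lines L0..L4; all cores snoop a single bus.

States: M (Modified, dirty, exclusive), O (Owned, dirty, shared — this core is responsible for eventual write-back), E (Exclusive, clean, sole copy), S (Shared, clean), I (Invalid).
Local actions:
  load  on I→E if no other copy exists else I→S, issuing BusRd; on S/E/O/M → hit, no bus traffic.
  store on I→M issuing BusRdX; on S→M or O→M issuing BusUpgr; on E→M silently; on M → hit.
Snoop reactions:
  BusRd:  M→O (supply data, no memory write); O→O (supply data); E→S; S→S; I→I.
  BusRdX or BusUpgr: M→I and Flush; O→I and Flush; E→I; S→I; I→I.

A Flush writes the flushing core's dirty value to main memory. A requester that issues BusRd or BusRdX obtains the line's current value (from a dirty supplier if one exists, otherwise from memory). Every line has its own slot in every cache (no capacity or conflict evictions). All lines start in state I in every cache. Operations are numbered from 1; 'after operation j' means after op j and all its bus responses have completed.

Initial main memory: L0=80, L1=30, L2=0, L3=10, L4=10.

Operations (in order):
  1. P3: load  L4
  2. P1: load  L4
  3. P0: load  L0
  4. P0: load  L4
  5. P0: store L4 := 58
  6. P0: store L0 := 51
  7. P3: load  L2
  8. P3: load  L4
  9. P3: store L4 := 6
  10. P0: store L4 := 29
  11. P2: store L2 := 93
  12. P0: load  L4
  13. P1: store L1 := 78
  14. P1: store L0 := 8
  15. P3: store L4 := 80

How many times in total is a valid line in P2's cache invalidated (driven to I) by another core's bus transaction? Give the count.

invalidations = 0

1. P3: load  L4  bus=[BusRd]  L4: P0=I P1=I P2=I P3=E  mem[L4]=10
2. P1: load  L4  bus=[BusRd]  L4: P0=I P1=S P2=I P3=S  mem[L4]=10
3. P0: load  L0  bus=[BusRd]  L0: P0=E P1=I P2=I P3=I  mem[L0]=80
4. P0: load  L4  bus=[BusRd]  L4: P0=S P1=S P2=I P3=S  mem[L4]=10
5. P0: store L4 := 58  bus=[BusUpgr]  L4: P0=M P1=I P2=I P3=I  mem[L4]=10
6. P0: store L0 := 51  bus=[-]  L0: P0=M P1=I P2=I P3=I  mem[L0]=80
7. P3: load  L2  bus=[BusRd]  L2: P0=I P1=I P2=I P3=E  mem[L2]=0
8. P3: load  L4  bus=[BusRd]  L4: P0=O P1=I P2=I P3=S  mem[L4]=10
9. P3: store L4 := 6  bus=[BusUpgr,Flush]  L4: P0=I P1=I P2=I P3=M  mem[L4]=58
10. P0: store L4 := 29  bus=[BusRdX,Flush]  L4: P0=M P1=I P2=I P3=I  mem[L4]=6
11. P2: store L2 := 93  bus=[BusRdX]  L2: P0=I P1=I P2=M P3=I  mem[L2]=0
12. P0: load  L4  bus=[-]  L4: P0=M P1=I P2=I P3=I  mem[L4]=6
13. P1: store L1 := 78  bus=[BusRdX]  L1: P0=I P1=M P2=I P3=I  mem[L1]=30
14. P1: store L0 := 8  bus=[BusRdX,Flush]  L0: P0=I P1=M P2=I P3=I  mem[L0]=51
15. P3: store L4 := 80  bus=[BusRdX,Flush]  L4: P0=I P1=I P2=I P3=M  mem[L4]=29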